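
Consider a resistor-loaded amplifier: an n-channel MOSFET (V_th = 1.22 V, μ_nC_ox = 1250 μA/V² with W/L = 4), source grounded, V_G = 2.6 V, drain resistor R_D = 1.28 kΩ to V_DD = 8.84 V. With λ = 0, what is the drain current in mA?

V_GS = V_G = 2.6 V, so V_ov = 2.6 − 1.22 = 1.38 V.
k_n = μ_nC_ox · (W/L) = 5 mA/V².
Assume saturation: I_D = ½ k_n V_ov² = 0.5 × 5 × 1.38² = 4.76 mA, giving V_DS = V_DD − I_D R_D = 8.84 − 4.76 × 1.28 = 2.75 V.
V_DS = 2.75 V ≥ V_ov = 1.38 V, confirming saturation.

I_D = 4.76 mA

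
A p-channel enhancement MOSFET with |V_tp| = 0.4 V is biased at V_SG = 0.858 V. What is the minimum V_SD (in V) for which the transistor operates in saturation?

V_SD,sat = 0.458 V

The boundary between triode and saturation is V_SD = V_SG − |V_tp| = V_ov.
V_ov = 0.858 − 0.4 = 0.458 V.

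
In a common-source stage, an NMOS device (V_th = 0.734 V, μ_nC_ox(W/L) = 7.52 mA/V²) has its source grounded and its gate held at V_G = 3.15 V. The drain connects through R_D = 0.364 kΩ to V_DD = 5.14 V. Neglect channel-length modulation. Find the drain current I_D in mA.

V_GS = V_G = 3.15 V, so V_ov = 3.15 − 0.734 = 2.42 V.
Assume saturation: I_D = ½ k_n V_ov² = 0.5 × 7.52 × 2.42² = 21.9 mA, giving V_DS = V_DD − I_D R_D = 5.14 − 21.9 × 0.364 = -2.85 V.
But -2.85 V < V_ov = 2.42 V, so the device is actually in triode.
In triode I_D = k_n[V_ov V_DS − ½ V_DS²] and I_D = (V_DD − V_DS)/R_D. Equating: 1.37 V_DS² − 7.613 V_DS + 5.14 = 0, giving V_DS = 0.786 V (the root below V_ov).
I_D = (5.14 − 0.786) / 0.364 = 12 mA.

I_D = 12.0 mA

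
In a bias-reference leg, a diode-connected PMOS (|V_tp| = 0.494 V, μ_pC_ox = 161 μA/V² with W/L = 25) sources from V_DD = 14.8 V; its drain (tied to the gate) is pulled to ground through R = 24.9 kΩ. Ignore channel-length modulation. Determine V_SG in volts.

With gate tied to drain, V_SG = V_SD ≥ V_SG − |V_tp|, so the device is in saturation.
k_p = μ_pC_ox · (W/L) = 4.025 mA/V².
KCL at the drain: ½ k_p (V_SG − |V_tp|)² = (V_DD − V_SG)/R.
Let x = V_SG − 0.494. Then 50.1 x² + x − 14.31 = 0, giving x = 0.524 V (positive root), so V_SG = 1.02 V.
I_D = (V_DD − V_SG)/R = (14.8 − 1.02) / 24.9 = 0.553 mA.

V_SG = 1.02 V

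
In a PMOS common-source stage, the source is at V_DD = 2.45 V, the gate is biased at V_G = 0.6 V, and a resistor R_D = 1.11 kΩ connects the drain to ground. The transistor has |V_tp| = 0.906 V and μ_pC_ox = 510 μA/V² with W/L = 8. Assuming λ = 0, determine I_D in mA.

I_D = 1.63 mA

V_SG = V_DD − V_G = 2.45 − 0.6 = 1.85 V, so V_ov = 1.85 − 0.906 = 0.944 V.
k_p = μ_pC_ox · (W/L) = 4.08 mA/V².
Assume saturation: I_D = ½ k_p V_ov² = 0.5 × 4.08 × 0.944² = 1.82 mA, giving V_SD = V_DD − I_D R_D = 2.45 − 1.82 × 1.11 = 0.432 V.
But 0.432 V < V_ov = 0.944 V, so the device is actually in triode.
In triode I_D = k_p[V_ov V_SD − ½ V_SD²] and I_D = (V_DD − V_SD)/R_D. Equating: 2.26 V_SD² − 5.275 V_SD + 2.45 = 0, giving V_SD = 0.641 V (the root below V_ov).
I_D = (2.45 − 0.641) / 1.11 = 1.63 mA.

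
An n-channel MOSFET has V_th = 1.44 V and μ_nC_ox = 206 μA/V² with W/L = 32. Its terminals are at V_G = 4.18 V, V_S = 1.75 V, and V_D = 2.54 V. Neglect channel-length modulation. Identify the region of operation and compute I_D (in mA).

Triode; I_D = 3.10 mA

V_GS = V_G − V_S = 4.18 − 1.75 = 2.43 V; V_DS = V_D − V_S = 2.54 − 1.75 = 0.79 V.
k_n = μ_nC_ox · (W/L) = 6.592 mA/V².
V_ov = V_GS − V_th = 2.43 − 1.44 = 0.99 V.
Since V_DS = 0.79 V < V_ov = 0.99 V, the device is in the triode region.
I_D = k_n [V_ov · V_DS − ½ V_DS²] = 6.592 × [0.99 × 0.79 − 0.5 × 0.79²] = 3.1 mA.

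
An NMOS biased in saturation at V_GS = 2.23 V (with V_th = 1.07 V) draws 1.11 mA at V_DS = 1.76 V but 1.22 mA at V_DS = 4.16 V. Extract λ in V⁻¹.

With V_GS fixed, I_D ∝ (1 + λ V_DS) in saturation, so I_D2/I_D1 = (1 + λ V_DS2)/(1 + λ V_DS1).
1.22/1.11 = 1.099 = (1 + 4.16 λ)/(1 + 1.76 λ).
Solving: λ (I_D1 V_DS2 − I_D2 V_DS1) = I_D2 − I_D1, so λ = (1.22 − 1.11) / (1.11 × 4.16 − 1.22 × 1.76) = 0.11 / 2.47 = 0.0445 V⁻¹.

λ = 0.0445 V⁻¹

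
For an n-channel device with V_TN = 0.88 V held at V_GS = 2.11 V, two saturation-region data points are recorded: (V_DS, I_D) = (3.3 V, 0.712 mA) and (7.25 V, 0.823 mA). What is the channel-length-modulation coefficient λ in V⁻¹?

λ = 0.0454 V⁻¹

With V_GS fixed, I_D ∝ (1 + λ V_DS) in saturation, so I_D2/I_D1 = (1 + λ V_DS2)/(1 + λ V_DS1).
0.823/0.712 = 1.156 = (1 + 7.25 λ)/(1 + 3.3 λ).
Solving: λ (I_D1 V_DS2 − I_D2 V_DS1) = I_D2 − I_D1, so λ = (0.823 − 0.712) / (0.712 × 7.25 − 0.823 × 3.3) = 0.111 / 2.45 = 0.0454 V⁻¹.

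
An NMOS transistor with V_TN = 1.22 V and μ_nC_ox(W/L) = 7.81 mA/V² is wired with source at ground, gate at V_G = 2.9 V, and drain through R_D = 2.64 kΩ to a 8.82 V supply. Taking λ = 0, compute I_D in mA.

V_GS = V_G = 2.9 V, so V_ov = 2.9 − 1.22 = 1.68 V.
Assume saturation: I_D = ½ k_n V_ov² = 0.5 × 7.81 × 1.68² = 11 mA, giving V_DS = V_DD − I_D R_D = 8.82 − 11 × 2.64 = -20.3 V.
But -20.3 V < V_ov = 1.68 V, so the device is actually in triode.
In triode I_D = k_n[V_ov V_DS − ½ V_DS²] and I_D = (V_DD − V_DS)/R_D. Equating: 10.3 V_DS² − 35.64 V_DS + 8.82 = 0, giving V_DS = 0.268 V (the root below V_ov).
I_D = (8.82 − 0.268) / 2.64 = 3.24 mA.

I_D = 3.24 mA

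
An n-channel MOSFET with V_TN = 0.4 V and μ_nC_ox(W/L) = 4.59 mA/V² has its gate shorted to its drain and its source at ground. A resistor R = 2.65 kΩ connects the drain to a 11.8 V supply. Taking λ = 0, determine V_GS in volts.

With gate tied to drain, V_GS = V_DS ≥ V_GS − V_TN, so the device is in saturation.
KCL at the drain: ½ k_n (V_GS − V_TN)² = (V_DD − V_GS)/R.
Let x = V_GS − 0.4. Then 6.08 x² + x − 11.4 = 0, giving x = 1.29 V (positive root), so V_GS = 1.69 V.
I_D = (V_DD − V_GS)/R = (11.8 − 1.69) / 2.65 = 3.82 mA.

V_GS = 1.69 V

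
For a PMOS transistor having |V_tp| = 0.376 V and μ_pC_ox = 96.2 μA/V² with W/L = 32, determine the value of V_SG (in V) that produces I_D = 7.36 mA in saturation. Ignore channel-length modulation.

V_SG = 2.56 V

k_p = μ_pC_ox · (W/L) = 3.078 mA/V².
In saturation I_D = ½ k_p (V_SG − |V_tp|)², so V_SG − |V_tp| = √(2 I_D / k_p) = √(2 × 7.36 / 3.078) = 2.19 V.
V_SG = 0.376 + 2.19 = 2.56 V.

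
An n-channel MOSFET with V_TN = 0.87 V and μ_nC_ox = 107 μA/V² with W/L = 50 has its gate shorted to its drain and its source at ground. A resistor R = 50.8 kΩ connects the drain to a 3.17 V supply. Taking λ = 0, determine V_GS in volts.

With gate tied to drain, V_GS = V_DS ≥ V_GS − V_TN, so the device is in saturation.
k_n = μ_nC_ox · (W/L) = 5.35 mA/V².
KCL at the drain: ½ k_n (V_GS − V_TN)² = (V_DD − V_GS)/R.
Let x = V_GS − 0.87. Then 136 x² + x − 2.3 = 0, giving x = 0.126 V (positive root), so V_GS = 0.996 V.
I_D = (V_DD − V_GS)/R = (3.17 − 0.996) / 50.8 = 0.0428 mA.

V_GS = 0.996 V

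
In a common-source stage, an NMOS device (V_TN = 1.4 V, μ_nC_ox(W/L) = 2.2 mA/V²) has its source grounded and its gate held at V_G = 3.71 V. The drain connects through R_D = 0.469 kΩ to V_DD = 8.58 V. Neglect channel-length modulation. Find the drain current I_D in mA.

I_D = 5.87 mA

V_GS = V_G = 3.71 V, so V_ov = 3.71 − 1.4 = 2.31 V.
Assume saturation: I_D = ½ k_n V_ov² = 0.5 × 2.2 × 2.31² = 5.87 mA, giving V_DS = V_DD − I_D R_D = 8.58 − 5.87 × 0.469 = 5.83 V.
V_DS = 5.83 V ≥ V_ov = 2.31 V, confirming saturation.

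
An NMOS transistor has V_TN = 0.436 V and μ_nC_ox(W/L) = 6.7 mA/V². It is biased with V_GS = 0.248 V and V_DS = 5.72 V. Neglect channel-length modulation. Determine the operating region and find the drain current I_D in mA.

V_GS = 0.248 V < V_TN = 0.436 V, so the transistor is in cutoff.

Cutoff; I_D = 0 mA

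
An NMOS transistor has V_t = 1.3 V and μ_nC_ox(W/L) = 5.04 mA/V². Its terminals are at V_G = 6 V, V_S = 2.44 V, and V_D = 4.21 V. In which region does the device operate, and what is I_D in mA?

V_GS = V_G − V_S = 6 − 2.44 = 3.56 V; V_DS = V_D − V_S = 4.21 − 2.44 = 1.77 V.
V_ov = V_GS − V_t = 3.56 − 1.3 = 2.26 V.
Since V_DS = 1.77 V < V_ov = 2.26 V, the device is in the triode region.
I_D = k_n [V_ov · V_DS − ½ V_DS²] = 5.04 × [2.26 × 1.77 − 0.5 × 1.77²] = 12.3 mA.

Triode; I_D = 12.3 mA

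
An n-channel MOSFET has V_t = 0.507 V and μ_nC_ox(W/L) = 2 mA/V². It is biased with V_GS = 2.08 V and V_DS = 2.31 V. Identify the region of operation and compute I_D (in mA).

V_ov = V_GS − V_t = 2.08 − 0.507 = 1.57 V.
Since V_DS = 2.31 V ≥ V_ov = 1.57 V, the device is in saturation.
I_D = ½ k_n V_ov² = 0.5 × 2 × 1.57² = 2.47 mA.

Saturation; I_D = 2.47 mA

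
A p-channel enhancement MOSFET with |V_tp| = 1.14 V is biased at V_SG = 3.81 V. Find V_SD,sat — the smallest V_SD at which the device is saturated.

V_SD,sat = 2.67 V

The boundary between triode and saturation is V_SD = V_SG − |V_tp| = V_ov.
V_ov = 3.81 − 1.14 = 2.67 V.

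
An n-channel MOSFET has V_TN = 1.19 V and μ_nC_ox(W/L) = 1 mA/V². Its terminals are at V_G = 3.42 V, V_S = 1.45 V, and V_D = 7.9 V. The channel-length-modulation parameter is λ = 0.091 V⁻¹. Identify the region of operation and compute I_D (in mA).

V_GS = V_G − V_S = 3.42 − 1.45 = 1.97 V; V_DS = V_D − V_S = 7.9 − 1.45 = 6.45 V.
V_ov = V_GS − V_TN = 1.97 − 1.19 = 0.78 V.
Since V_DS = 6.45 V ≥ V_ov = 0.78 V, the device is in saturation.
I_D = ½ k_n V_ov² (1 + λ V_DS) = 0.5 × 1 × 0.78² × (1 + 0.091 × 6.45) = 0.483 mA.

Saturation; I_D = 0.483 mA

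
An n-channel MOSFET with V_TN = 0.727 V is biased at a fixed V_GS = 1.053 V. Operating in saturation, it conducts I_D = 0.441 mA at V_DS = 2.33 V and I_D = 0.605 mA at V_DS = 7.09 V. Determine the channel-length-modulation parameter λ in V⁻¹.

With V_GS fixed, I_D ∝ (1 + λ V_DS) in saturation, so I_D2/I_D1 = (1 + λ V_DS2)/(1 + λ V_DS1).
0.605/0.441 = 1.372 = (1 + 7.09 λ)/(1 + 2.33 λ).
Solving: λ (I_D1 V_DS2 − I_D2 V_DS1) = I_D2 − I_D1, so λ = (0.605 − 0.441) / (0.441 × 7.09 − 0.605 × 2.33) = 0.164 / 1.72 = 0.0955 V⁻¹.

λ = 0.0955 V⁻¹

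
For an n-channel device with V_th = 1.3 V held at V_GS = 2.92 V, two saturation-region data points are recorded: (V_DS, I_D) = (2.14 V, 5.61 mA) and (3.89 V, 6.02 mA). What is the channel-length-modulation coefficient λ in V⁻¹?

λ = 0.0459 V⁻¹

With V_GS fixed, I_D ∝ (1 + λ V_DS) in saturation, so I_D2/I_D1 = (1 + λ V_DS2)/(1 + λ V_DS1).
6.02/5.61 = 1.073 = (1 + 3.89 λ)/(1 + 2.14 λ).
Solving: λ (I_D1 V_DS2 − I_D2 V_DS1) = I_D2 − I_D1, so λ = (6.02 − 5.61) / (5.61 × 3.89 − 6.02 × 2.14) = 0.41 / 8.94 = 0.0459 V⁻¹.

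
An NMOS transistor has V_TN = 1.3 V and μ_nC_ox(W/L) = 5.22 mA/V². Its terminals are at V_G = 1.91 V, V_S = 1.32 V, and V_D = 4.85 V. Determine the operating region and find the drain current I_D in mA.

V_GS = V_G − V_S = 1.91 − 1.32 = 0.59 V; V_DS = V_D − V_S = 4.85 − 1.32 = 3.53 V.
V_GS = 0.59 V < V_TN = 1.3 V, so the transistor is in cutoff.

Cutoff; I_D = 0 mA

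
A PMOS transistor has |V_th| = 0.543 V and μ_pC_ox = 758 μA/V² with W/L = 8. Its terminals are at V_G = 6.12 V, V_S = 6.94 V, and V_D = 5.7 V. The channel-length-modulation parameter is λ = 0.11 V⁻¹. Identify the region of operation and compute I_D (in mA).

V_SG = V_S − V_G = 6.94 − 6.12 = 0.82 V; V_SD = V_S − V_D = 6.94 − 5.7 = 1.24 V.
k_p = μ_pC_ox · (W/L) = 6.064 mA/V².
V_ov = V_SG − |V_th| = 0.82 − 0.543 = 0.277 V.
Since V_SD = 1.24 V ≥ V_ov = 0.277 V, the device is in saturation.
I_D = ½ k_p V_ov² (1 + λ V_SD) = 0.5 × 6.064 × 0.277² × (1 + 0.11 × 1.24) = 0.264 mA.

Saturation; I_D = 0.264 mA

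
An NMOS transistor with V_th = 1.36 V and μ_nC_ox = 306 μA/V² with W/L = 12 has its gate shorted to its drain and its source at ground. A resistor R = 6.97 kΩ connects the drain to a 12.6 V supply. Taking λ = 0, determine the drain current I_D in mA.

I_D = 1.48 mA

With gate tied to drain, V_GS = V_DS ≥ V_GS − V_th, so the device is in saturation.
k_n = μ_nC_ox · (W/L) = 3.672 mA/V².
KCL at the drain: ½ k_n (V_GS − V_th)² = (V_DD − V_GS)/R.
Let x = V_GS − 1.36. Then 12.8 x² + x − 11.24 = 0, giving x = 0.899 V (positive root), so V_GS = 2.26 V.
I_D = (V_DD − V_GS)/R = (12.6 − 2.26) / 6.97 = 1.48 mA.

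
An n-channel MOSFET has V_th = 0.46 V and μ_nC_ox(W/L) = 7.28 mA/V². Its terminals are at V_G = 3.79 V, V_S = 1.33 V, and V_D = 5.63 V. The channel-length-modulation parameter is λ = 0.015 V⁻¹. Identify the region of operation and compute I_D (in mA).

Saturation; I_D = 15.5 mA

V_GS = V_G − V_S = 3.79 − 1.33 = 2.46 V; V_DS = V_D − V_S = 5.63 − 1.33 = 4.3 V.
V_ov = V_GS − V_th = 2.46 − 0.46 = 2 V.
Since V_DS = 4.3 V ≥ V_ov = 2 V, the device is in saturation.
I_D = ½ k_n V_ov² (1 + λ V_DS) = 0.5 × 7.28 × 2² × (1 + 0.015 × 4.3) = 15.5 mA.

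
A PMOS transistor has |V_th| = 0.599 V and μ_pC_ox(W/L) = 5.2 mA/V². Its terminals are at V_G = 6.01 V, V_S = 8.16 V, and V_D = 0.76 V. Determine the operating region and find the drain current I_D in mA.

V_SG = V_S − V_G = 8.16 − 6.01 = 2.15 V; V_SD = V_S − V_D = 8.16 − 0.76 = 7.4 V.
V_ov = V_SG − |V_th| = 2.15 − 0.599 = 1.55 V.
Since V_SD = 7.4 V ≥ V_ov = 1.55 V, the device is in saturation.
I_D = ½ k_p V_ov² = 0.5 × 5.2 × 1.55² = 6.25 mA.

Saturation; I_D = 6.25 mA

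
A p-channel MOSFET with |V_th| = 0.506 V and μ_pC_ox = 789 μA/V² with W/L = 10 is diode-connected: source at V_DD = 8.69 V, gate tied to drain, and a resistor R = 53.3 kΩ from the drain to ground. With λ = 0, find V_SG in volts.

V_SG = 0.701 V

With gate tied to drain, V_SG = V_SD ≥ V_SG − |V_th|, so the device is in saturation.
k_p = μ_pC_ox · (W/L) = 7.89 mA/V².
KCL at the drain: ½ k_p (V_SG − |V_th|)² = (V_DD − V_SG)/R.
Let x = V_SG − 0.506. Then 210 x² + x − 8.184 = 0, giving x = 0.195 V (positive root), so V_SG = 0.701 V.
I_D = (V_DD − V_SG)/R = (8.69 − 0.701) / 53.3 = 0.15 mA.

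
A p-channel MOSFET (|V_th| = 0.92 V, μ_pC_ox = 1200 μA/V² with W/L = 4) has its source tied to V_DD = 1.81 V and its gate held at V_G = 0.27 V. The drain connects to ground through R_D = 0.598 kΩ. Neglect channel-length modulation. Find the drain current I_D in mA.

V_SG = V_DD − V_G = 1.81 − 0.27 = 1.54 V, so V_ov = 1.54 − 0.92 = 0.62 V.
k_p = μ_pC_ox · (W/L) = 4.8 mA/V².
Assume saturation: I_D = ½ k_p V_ov² = 0.5 × 4.8 × 0.62² = 0.923 mA, giving V_SD = V_DD − I_D R_D = 1.81 − 0.923 × 0.598 = 1.26 V.
V_SD = 1.26 V ≥ V_ov = 0.62 V, confirming saturation.

I_D = 0.923 mA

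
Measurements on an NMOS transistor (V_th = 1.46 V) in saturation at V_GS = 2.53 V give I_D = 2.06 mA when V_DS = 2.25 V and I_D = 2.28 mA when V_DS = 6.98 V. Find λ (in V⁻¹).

With V_GS fixed, I_D ∝ (1 + λ V_DS) in saturation, so I_D2/I_D1 = (1 + λ V_DS2)/(1 + λ V_DS1).
2.28/2.06 = 1.107 = (1 + 6.98 λ)/(1 + 2.25 λ).
Solving: λ (I_D1 V_DS2 − I_D2 V_DS1) = I_D2 − I_D1, so λ = (2.28 − 2.06) / (2.06 × 6.98 − 2.28 × 2.25) = 0.22 / 9.25 = 0.0238 V⁻¹.

λ = 0.0238 V⁻¹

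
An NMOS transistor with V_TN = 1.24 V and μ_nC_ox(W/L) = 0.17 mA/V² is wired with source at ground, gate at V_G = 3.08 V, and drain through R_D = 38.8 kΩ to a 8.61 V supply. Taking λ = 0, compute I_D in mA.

V_GS = V_G = 3.08 V, so V_ov = 3.08 − 1.24 = 1.84 V.
Assume saturation: I_D = ½ k_n V_ov² = 0.5 × 0.17 × 1.84² = 0.288 mA, giving V_DS = V_DD − I_D R_D = 8.61 − 0.288 × 38.8 = -2.56 V.
But -2.56 V < V_ov = 1.84 V, so the device is actually in triode.
In triode I_D = k_n[V_ov V_DS − ½ V_DS²] and I_D = (V_DD − V_DS)/R_D. Equating: 3.3 V_DS² − 13.14 V_DS + 8.61 = 0, giving V_DS = 0.827 V (the root below V_ov).
I_D = (8.61 − 0.827) / 38.8 = 0.201 mA.

I_D = 0.201 mA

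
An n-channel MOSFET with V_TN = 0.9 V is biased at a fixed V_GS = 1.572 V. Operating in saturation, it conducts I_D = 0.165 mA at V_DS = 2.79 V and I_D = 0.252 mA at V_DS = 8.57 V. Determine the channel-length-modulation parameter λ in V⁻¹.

With V_GS fixed, I_D ∝ (1 + λ V_DS) in saturation, so I_D2/I_D1 = (1 + λ V_DS2)/(1 + λ V_DS1).
0.252/0.165 = 1.527 = (1 + 8.57 λ)/(1 + 2.79 λ).
Solving: λ (I_D1 V_DS2 − I_D2 V_DS1) = I_D2 − I_D1, so λ = (0.252 − 0.165) / (0.165 × 8.57 − 0.252 × 2.79) = 0.087 / 0.711 = 0.122 V⁻¹.

λ = 0.122 V⁻¹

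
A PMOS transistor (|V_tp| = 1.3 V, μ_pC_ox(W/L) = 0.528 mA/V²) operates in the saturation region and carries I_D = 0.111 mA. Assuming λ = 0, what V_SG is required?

In saturation I_D = ½ k_p (V_SG − |V_tp|)², so V_SG − |V_tp| = √(2 I_D / k_p) = √(2 × 0.111 / 0.528) = 0.648 V.
V_SG = 1.3 + 0.648 = 1.95 V.

V_SG = 1.95 V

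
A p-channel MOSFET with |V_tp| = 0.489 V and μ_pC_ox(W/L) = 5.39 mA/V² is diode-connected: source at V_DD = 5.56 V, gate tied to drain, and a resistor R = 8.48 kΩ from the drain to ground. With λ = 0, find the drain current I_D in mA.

I_D = 0.545 mA

With gate tied to drain, V_SG = V_SD ≥ V_SG − |V_tp|, so the device is in saturation.
KCL at the drain: ½ k_p (V_SG − |V_tp|)² = (V_DD − V_SG)/R.
Let x = V_SG − 0.489. Then 22.9 x² + x − 5.071 = 0, giving x = 0.45 V (positive root), so V_SG = 0.939 V.
I_D = (V_DD − V_SG)/R = (5.56 − 0.939) / 8.48 = 0.545 mA.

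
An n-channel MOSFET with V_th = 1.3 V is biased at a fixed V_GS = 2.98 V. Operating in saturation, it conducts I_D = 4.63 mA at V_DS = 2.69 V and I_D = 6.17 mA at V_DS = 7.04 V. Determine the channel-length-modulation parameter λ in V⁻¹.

With V_GS fixed, I_D ∝ (1 + λ V_DS) in saturation, so I_D2/I_D1 = (1 + λ V_DS2)/(1 + λ V_DS1).
6.17/4.63 = 1.333 = (1 + 7.04 λ)/(1 + 2.69 λ).
Solving: λ (I_D1 V_DS2 − I_D2 V_DS1) = I_D2 − I_D1, so λ = (6.17 − 4.63) / (4.63 × 7.04 − 6.17 × 2.69) = 1.54 / 16 = 0.0963 V⁻¹.

λ = 0.0963 V⁻¹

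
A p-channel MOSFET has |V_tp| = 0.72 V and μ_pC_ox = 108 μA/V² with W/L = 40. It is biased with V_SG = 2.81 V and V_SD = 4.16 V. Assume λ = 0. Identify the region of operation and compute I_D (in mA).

Saturation; I_D = 9.44 mA

k_p = μ_pC_ox · (W/L) = 4.32 mA/V².
V_ov = V_SG − |V_tp| = 2.81 − 0.72 = 2.09 V.
Since V_SD = 4.16 V ≥ V_ov = 2.09 V, the device is in saturation.
I_D = ½ k_p V_ov² = 0.5 × 4.32 × 2.09² = 9.44 mA.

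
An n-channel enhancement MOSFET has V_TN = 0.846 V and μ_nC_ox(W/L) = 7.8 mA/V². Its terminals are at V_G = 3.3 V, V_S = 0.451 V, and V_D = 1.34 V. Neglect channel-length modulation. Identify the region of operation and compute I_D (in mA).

Triode; I_D = 10.8 mA

V_GS = V_G − V_S = 3.3 − 0.451 = 2.85 V; V_DS = V_D − V_S = 1.34 − 0.451 = 0.889 V.
V_ov = V_GS − V_TN = 2.85 − 0.846 = 2 V.
Since V_DS = 0.889 V < V_ov = 2 V, the device is in the triode region.
I_D = k_n [V_ov · V_DS − ½ V_DS²] = 7.8 × [2 × 0.889 − 0.5 × 0.889²] = 10.8 mA.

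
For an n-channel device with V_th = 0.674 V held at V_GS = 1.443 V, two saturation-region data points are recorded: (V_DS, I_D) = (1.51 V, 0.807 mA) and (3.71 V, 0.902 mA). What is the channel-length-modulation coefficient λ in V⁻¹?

With V_GS fixed, I_D ∝ (1 + λ V_DS) in saturation, so I_D2/I_D1 = (1 + λ V_DS2)/(1 + λ V_DS1).
0.902/0.807 = 1.118 = (1 + 3.71 λ)/(1 + 1.51 λ).
Solving: λ (I_D1 V_DS2 − I_D2 V_DS1) = I_D2 − I_D1, so λ = (0.902 − 0.807) / (0.807 × 3.71 − 0.902 × 1.51) = 0.095 / 1.63 = 0.0582 V⁻¹.

λ = 0.0582 V⁻¹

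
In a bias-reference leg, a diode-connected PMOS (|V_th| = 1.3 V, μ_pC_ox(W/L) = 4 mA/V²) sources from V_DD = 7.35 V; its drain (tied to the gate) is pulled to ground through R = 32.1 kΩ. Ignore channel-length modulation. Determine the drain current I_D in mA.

With gate tied to drain, V_SG = V_SD ≥ V_SG − |V_th|, so the device is in saturation.
KCL at the drain: ½ k_p (V_SG − |V_th|)² = (V_DD − V_SG)/R.
Let x = V_SG − 1.3. Then 64.2 x² + x − 6.05 = 0, giving x = 0.299 V (positive root), so V_SG = 1.6 V.
I_D = (V_DD − V_SG)/R = (7.35 − 1.6) / 32.1 = 0.179 mA.

I_D = 0.179 mA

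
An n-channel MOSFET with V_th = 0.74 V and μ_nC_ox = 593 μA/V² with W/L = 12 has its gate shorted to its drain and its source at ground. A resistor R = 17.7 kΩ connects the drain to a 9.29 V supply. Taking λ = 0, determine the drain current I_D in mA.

With gate tied to drain, V_GS = V_DS ≥ V_GS − V_th, so the device is in saturation.
k_n = μ_nC_ox · (W/L) = 7.116 mA/V².
KCL at the drain: ½ k_n (V_GS − V_th)² = (V_DD − V_GS)/R.
Let x = V_GS − 0.74. Then 63 x² + x − 8.55 = 0, giving x = 0.361 V (positive root), so V_GS = 1.1 V.
I_D = (V_DD − V_GS)/R = (9.29 − 1.1) / 17.7 = 0.463 mA.

I_D = 0.463 mA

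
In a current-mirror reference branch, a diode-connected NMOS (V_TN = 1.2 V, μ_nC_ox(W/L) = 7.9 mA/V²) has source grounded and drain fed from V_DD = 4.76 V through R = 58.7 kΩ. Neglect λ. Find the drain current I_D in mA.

I_D = 0.0586 mA

With gate tied to drain, V_GS = V_DS ≥ V_GS − V_TN, so the device is in saturation.
KCL at the drain: ½ k_n (V_GS − V_TN)² = (V_DD − V_GS)/R.
Let x = V_GS − 1.2. Then 232 x² + x − 3.56 = 0, giving x = 0.122 V (positive root), so V_GS = 1.32 V.
I_D = (V_DD − V_GS)/R = (4.76 − 1.32) / 58.7 = 0.0586 mA.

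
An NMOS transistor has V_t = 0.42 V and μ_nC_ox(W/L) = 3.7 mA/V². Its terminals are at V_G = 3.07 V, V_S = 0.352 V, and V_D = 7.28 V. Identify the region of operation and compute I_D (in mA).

V_GS = V_G − V_S = 3.07 − 0.352 = 2.72 V; V_DS = V_D − V_S = 7.28 − 0.352 = 6.93 V.
V_ov = V_GS − V_t = 2.72 − 0.42 = 2.3 V.
Since V_DS = 6.93 V ≥ V_ov = 2.3 V, the device is in saturation.
I_D = ½ k_n V_ov² = 0.5 × 3.7 × 2.3² = 9.77 mA.

Saturation; I_D = 9.77 mA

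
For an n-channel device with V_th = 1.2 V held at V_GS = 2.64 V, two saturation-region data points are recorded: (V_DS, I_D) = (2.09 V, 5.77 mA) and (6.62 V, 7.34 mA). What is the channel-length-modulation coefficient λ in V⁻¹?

λ = 0.0687 V⁻¹

With V_GS fixed, I_D ∝ (1 + λ V_DS) in saturation, so I_D2/I_D1 = (1 + λ V_DS2)/(1 + λ V_DS1).
7.34/5.77 = 1.272 = (1 + 6.62 λ)/(1 + 2.09 λ).
Solving: λ (I_D1 V_DS2 − I_D2 V_DS1) = I_D2 − I_D1, so λ = (7.34 − 5.77) / (5.77 × 6.62 − 7.34 × 2.09) = 1.57 / 22.9 = 0.0687 V⁻¹.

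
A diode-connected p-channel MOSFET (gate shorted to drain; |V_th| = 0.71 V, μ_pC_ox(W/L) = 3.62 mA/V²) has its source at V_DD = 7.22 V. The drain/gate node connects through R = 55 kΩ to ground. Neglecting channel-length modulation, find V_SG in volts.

V_SG = 0.961 V

With gate tied to drain, V_SG = V_SD ≥ V_SG − |V_th|, so the device is in saturation.
KCL at the drain: ½ k_p (V_SG − |V_th|)² = (V_DD − V_SG)/R.
Let x = V_SG − 0.71. Then 99.5 x² + x − 6.51 = 0, giving x = 0.251 V (positive root), so V_SG = 0.961 V.
I_D = (V_DD − V_SG)/R = (7.22 − 0.961) / 55 = 0.114 mA.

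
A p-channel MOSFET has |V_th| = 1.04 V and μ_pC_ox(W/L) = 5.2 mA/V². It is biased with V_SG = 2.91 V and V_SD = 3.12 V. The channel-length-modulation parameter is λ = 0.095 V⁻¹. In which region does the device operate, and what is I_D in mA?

V_ov = V_SG − |V_th| = 2.91 − 1.04 = 1.87 V.
Since V_SD = 3.12 V ≥ V_ov = 1.87 V, the device is in saturation.
I_D = ½ k_p V_ov² (1 + λ V_SD) = 0.5 × 5.2 × 1.87² × (1 + 0.095 × 3.12) = 11.8 mA.

Saturation; I_D = 11.8 mA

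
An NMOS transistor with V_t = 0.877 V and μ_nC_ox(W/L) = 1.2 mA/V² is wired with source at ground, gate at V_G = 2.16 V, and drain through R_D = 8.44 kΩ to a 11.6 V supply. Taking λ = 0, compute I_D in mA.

V_GS = V_G = 2.16 V, so V_ov = 2.16 − 0.877 = 1.28 V.
Assume saturation: I_D = ½ k_n V_ov² = 0.5 × 1.2 × 1.28² = 0.988 mA, giving V_DS = V_DD − I_D R_D = 11.6 − 0.988 × 8.44 = 3.26 V.
V_DS = 3.26 V ≥ V_ov = 1.28 V, confirming saturation.

I_D = 0.988 mA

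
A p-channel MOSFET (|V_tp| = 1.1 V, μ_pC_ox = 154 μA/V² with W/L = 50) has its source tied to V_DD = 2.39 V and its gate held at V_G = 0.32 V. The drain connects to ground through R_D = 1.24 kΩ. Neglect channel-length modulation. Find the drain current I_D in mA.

V_SG = V_DD − V_G = 2.39 − 0.32 = 2.07 V, so V_ov = 2.07 − 1.1 = 0.97 V.
k_p = μ_pC_ox · (W/L) = 7.7 mA/V².
Assume saturation: I_D = ½ k_p V_ov² = 0.5 × 7.7 × 0.97² = 3.62 mA, giving V_SD = V_DD − I_D R_D = 2.39 − 3.62 × 1.24 = -2.1 V.
But -2.1 V < V_ov = 0.97 V, so the device is actually in triode.
In triode I_D = k_p[V_ov V_SD − ½ V_SD²] and I_D = (V_DD − V_SD)/R_D. Equating: 4.77 V_SD² − 10.26 V_SD + 2.39 = 0, giving V_SD = 0.266 V (the root below V_ov).
I_D = (2.39 − 0.266) / 1.24 = 1.71 mA.

I_D = 1.71 mA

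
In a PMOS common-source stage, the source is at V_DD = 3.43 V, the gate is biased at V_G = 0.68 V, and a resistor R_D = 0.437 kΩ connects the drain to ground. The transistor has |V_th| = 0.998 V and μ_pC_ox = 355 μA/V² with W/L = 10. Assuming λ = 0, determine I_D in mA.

V_SG = V_DD − V_G = 3.43 − 0.68 = 2.75 V, so V_ov = 2.75 − 0.998 = 1.75 V.
k_p = μ_pC_ox · (W/L) = 3.55 mA/V².
Assume saturation: I_D = ½ k_p V_ov² = 0.5 × 3.55 × 1.75² = 5.45 mA, giving V_SD = V_DD − I_D R_D = 3.43 − 5.45 × 0.437 = 1.05 V.
But 1.05 V < V_ov = 1.75 V, so the device is actually in triode.
In triode I_D = k_p[V_ov V_SD − ½ V_SD²] and I_D = (V_DD − V_SD)/R_D. Equating: 0.776 V_SD² − 3.718 V_SD + 3.43 = 0, giving V_SD = 1.25 V (the root below V_ov).
I_D = (3.43 − 1.25) / 0.437 = 5 mA.

I_D = 5.00 mA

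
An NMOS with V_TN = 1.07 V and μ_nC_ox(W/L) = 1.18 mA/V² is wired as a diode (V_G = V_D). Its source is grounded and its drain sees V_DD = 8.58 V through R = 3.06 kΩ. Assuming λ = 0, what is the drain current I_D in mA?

With gate tied to drain, V_GS = V_DS ≥ V_GS − V_TN, so the device is in saturation.
KCL at the drain: ½ k_n (V_GS − V_TN)² = (V_DD − V_GS)/R.
Let x = V_GS − 1.07. Then 1.81 x² + x − 7.51 = 0, giving x = 1.78 V (positive root), so V_GS = 2.85 V.
I_D = (V_DD − V_GS)/R = (8.58 − 2.85) / 3.06 = 1.87 mA.

I_D = 1.87 mA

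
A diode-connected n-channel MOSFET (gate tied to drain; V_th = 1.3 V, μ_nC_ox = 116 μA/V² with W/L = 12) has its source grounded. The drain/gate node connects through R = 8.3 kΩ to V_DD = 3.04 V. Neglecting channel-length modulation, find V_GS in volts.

V_GS = 1.77 V

With gate tied to drain, V_GS = V_DS ≥ V_GS − V_th, so the device is in saturation.
k_n = μ_nC_ox · (W/L) = 1.392 mA/V².
KCL at the drain: ½ k_n (V_GS − V_th)² = (V_DD − V_GS)/R.
Let x = V_GS − 1.3. Then 5.78 x² + x − 1.74 = 0, giving x = 0.469 V (positive root), so V_GS = 1.77 V.
I_D = (V_DD − V_GS)/R = (3.04 − 1.77) / 8.3 = 0.153 mA.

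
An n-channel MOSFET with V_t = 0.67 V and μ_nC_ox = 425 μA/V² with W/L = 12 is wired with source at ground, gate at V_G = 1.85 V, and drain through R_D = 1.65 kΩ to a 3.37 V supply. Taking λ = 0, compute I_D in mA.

I_D = 1.83 mA

V_GS = V_G = 1.85 V, so V_ov = 1.85 − 0.67 = 1.18 V.
k_n = μ_nC_ox · (W/L) = 5.1 mA/V².
Assume saturation: I_D = ½ k_n V_ov² = 0.5 × 5.1 × 1.18² = 3.55 mA, giving V_DS = V_DD − I_D R_D = 3.37 − 3.55 × 1.65 = -2.49 V.
But -2.49 V < V_ov = 1.18 V, so the device is actually in triode.
In triode I_D = k_n[V_ov V_DS − ½ V_DS²] and I_D = (V_DD − V_DS)/R_D. Equating: 4.21 V_DS² − 10.93 V_DS + 3.37 = 0, giving V_DS = 0.358 V (the root below V_ov).
I_D = (3.37 − 0.358) / 1.65 = 1.83 mA.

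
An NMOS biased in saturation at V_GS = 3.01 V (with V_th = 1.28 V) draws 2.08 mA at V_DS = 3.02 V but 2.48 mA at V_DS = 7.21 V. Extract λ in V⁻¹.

With V_GS fixed, I_D ∝ (1 + λ V_DS) in saturation, so I_D2/I_D1 = (1 + λ V_DS2)/(1 + λ V_DS1).
2.48/2.08 = 1.192 = (1 + 7.21 λ)/(1 + 3.02 λ).
Solving: λ (I_D1 V_DS2 − I_D2 V_DS1) = I_D2 − I_D1, so λ = (2.48 − 2.08) / (2.08 × 7.21 − 2.48 × 3.02) = 0.4 / 7.51 = 0.0533 V⁻¹.

λ = 0.0533 V⁻¹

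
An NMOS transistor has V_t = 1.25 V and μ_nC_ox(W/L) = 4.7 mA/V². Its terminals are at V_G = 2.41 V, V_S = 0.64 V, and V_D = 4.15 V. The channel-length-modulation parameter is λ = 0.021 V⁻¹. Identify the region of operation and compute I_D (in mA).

Saturation; I_D = 0.682 mA

V_GS = V_G − V_S = 2.41 − 0.64 = 1.77 V; V_DS = V_D − V_S = 4.15 − 0.64 = 3.51 V.
V_ov = V_GS − V_t = 1.77 − 1.25 = 0.52 V.
Since V_DS = 3.51 V ≥ V_ov = 0.52 V, the device is in saturation.
I_D = ½ k_n V_ov² (1 + λ V_DS) = 0.5 × 4.7 × 0.52² × (1 + 0.021 × 3.51) = 0.682 mA.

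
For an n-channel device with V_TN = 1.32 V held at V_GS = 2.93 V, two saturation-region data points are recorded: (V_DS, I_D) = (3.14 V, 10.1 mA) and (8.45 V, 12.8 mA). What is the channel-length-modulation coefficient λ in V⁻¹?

λ = 0.0598 V⁻¹

With V_GS fixed, I_D ∝ (1 + λ V_DS) in saturation, so I_D2/I_D1 = (1 + λ V_DS2)/(1 + λ V_DS1).
12.8/10.1 = 1.267 = (1 + 8.45 λ)/(1 + 3.14 λ).
Solving: λ (I_D1 V_DS2 − I_D2 V_DS1) = I_D2 − I_D1, so λ = (12.8 − 10.1) / (10.1 × 8.45 − 12.8 × 3.14) = 2.7 / 45.2 = 0.0598 V⁻¹.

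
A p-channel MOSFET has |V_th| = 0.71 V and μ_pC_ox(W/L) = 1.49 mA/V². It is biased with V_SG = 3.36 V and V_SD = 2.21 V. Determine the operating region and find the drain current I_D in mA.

Triode; I_D = 5.09 mA

V_ov = V_SG − |V_th| = 3.36 − 0.71 = 2.65 V.
Since V_SD = 2.21 V < V_ov = 2.65 V, the device is in the triode region.
I_D = k_p [V_ov · V_SD − ½ V_SD²] = 1.49 × [2.65 × 2.21 − 0.5 × 2.21²] = 5.09 mA.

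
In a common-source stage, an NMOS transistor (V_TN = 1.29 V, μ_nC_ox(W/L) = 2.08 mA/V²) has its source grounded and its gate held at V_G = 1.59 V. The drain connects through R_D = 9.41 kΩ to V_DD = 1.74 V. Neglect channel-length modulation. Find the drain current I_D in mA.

I_D = 0.0936 mA

V_GS = V_G = 1.59 V, so V_ov = 1.59 − 1.29 = 0.3 V.
Assume saturation: I_D = ½ k_n V_ov² = 0.5 × 2.08 × 0.3² = 0.0936 mA, giving V_DS = V_DD − I_D R_D = 1.74 − 0.0936 × 9.41 = 0.859 V.
V_DS = 0.859 V ≥ V_ov = 0.3 V, confirming saturation.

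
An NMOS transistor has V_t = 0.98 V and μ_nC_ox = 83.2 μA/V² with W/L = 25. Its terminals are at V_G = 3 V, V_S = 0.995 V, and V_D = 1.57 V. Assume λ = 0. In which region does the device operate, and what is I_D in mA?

V_GS = V_G − V_S = 3 − 0.995 = 2 V; V_DS = V_D − V_S = 1.57 − 0.995 = 0.575 V.
k_n = μ_nC_ox · (W/L) = 2.08 mA/V².
V_ov = V_GS − V_t = 2 − 0.98 = 1.02 V.
Since V_DS = 0.575 V < V_ov = 1.02 V, the device is in the triode region.
I_D = k_n [V_ov · V_DS − ½ V_DS²] = 2.08 × [1.02 × 0.575 − 0.5 × 0.575²] = 0.882 mA.

Triode; I_D = 0.882 mA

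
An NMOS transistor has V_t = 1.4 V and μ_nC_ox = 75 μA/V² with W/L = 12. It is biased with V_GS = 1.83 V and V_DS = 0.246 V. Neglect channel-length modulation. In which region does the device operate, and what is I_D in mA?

k_n = μ_nC_ox · (W/L) = 0.9 mA/V².
V_ov = V_GS − V_t = 1.83 − 1.4 = 0.43 V.
Since V_DS = 0.246 V < V_ov = 0.43 V, the device is in the triode region.
I_D = k_n [V_ov · V_DS − ½ V_DS²] = 0.9 × [0.43 × 0.246 − 0.5 × 0.246²] = 0.068 mA.

Triode; I_D = 0.0680 mA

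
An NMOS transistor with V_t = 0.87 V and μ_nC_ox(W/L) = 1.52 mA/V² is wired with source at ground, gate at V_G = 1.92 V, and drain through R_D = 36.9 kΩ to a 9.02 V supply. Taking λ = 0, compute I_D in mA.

I_D = 0.240 mA

V_GS = V_G = 1.92 V, so V_ov = 1.92 − 0.87 = 1.05 V.
Assume saturation: I_D = ½ k_n V_ov² = 0.5 × 1.52 × 1.05² = 0.838 mA, giving V_DS = V_DD − I_D R_D = 9.02 − 0.838 × 36.9 = -21.9 V.
But -21.9 V < V_ov = 1.05 V, so the device is actually in triode.
In triode I_D = k_n[V_ov V_DS − ½ V_DS²] and I_D = (V_DD − V_DS)/R_D. Equating: 28 V_DS² − 59.89 V_DS + 9.02 = 0, giving V_DS = 0.163 V (the root below V_ov).
I_D = (9.02 − 0.163) / 36.9 = 0.24 mA.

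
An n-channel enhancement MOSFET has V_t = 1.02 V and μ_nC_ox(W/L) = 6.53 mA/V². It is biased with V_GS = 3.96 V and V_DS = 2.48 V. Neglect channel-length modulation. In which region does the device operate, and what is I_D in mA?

V_ov = V_GS − V_t = 3.96 − 1.02 = 2.94 V.
Since V_DS = 2.48 V < V_ov = 2.94 V, the device is in the triode region.
I_D = k_n [V_ov · V_DS − ½ V_DS²] = 6.53 × [2.94 × 2.48 − 0.5 × 2.48²] = 27.5 mA.

Triode; I_D = 27.5 mA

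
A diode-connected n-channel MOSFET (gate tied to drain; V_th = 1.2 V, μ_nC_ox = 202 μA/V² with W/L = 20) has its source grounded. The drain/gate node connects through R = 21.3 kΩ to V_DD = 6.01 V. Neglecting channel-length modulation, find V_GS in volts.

With gate tied to drain, V_GS = V_DS ≥ V_GS − V_th, so the device is in saturation.
k_n = μ_nC_ox · (W/L) = 4.04 mA/V².
KCL at the drain: ½ k_n (V_GS − V_th)² = (V_DD − V_GS)/R.
Let x = V_GS − 1.2. Then 43 x² + x − 4.81 = 0, giving x = 0.323 V (positive root), so V_GS = 1.52 V.
I_D = (V_DD − V_GS)/R = (6.01 − 1.52) / 21.3 = 0.211 mA.

V_GS = 1.52 V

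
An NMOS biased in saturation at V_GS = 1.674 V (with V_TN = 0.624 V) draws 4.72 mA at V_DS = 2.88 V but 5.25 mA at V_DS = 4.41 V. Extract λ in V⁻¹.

λ = 0.0931 V⁻¹

With V_GS fixed, I_D ∝ (1 + λ V_DS) in saturation, so I_D2/I_D1 = (1 + λ V_DS2)/(1 + λ V_DS1).
5.25/4.72 = 1.112 = (1 + 4.41 λ)/(1 + 2.88 λ).
Solving: λ (I_D1 V_DS2 − I_D2 V_DS1) = I_D2 − I_D1, so λ = (5.25 − 4.72) / (4.72 × 4.41 − 5.25 × 2.88) = 0.53 / 5.7 = 0.0931 V⁻¹.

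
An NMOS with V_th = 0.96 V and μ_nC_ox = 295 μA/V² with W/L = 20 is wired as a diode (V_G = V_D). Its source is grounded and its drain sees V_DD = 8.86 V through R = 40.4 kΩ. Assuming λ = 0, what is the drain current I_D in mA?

With gate tied to drain, V_GS = V_DS ≥ V_GS − V_th, so the device is in saturation.
k_n = μ_nC_ox · (W/L) = 5.9 mA/V².
KCL at the drain: ½ k_n (V_GS − V_th)² = (V_DD − V_GS)/R.
Let x = V_GS − 0.96. Then 119 x² + x − 7.9 = 0, giving x = 0.253 V (positive root), so V_GS = 1.21 V.
I_D = (V_DD − V_GS)/R = (8.86 − 1.21) / 40.4 = 0.189 mA.

I_D = 0.189 mA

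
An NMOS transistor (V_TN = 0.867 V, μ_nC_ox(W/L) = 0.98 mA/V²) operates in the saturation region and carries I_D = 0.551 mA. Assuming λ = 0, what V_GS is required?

In saturation I_D = ½ k_n (V_GS − V_TN)², so V_GS − V_TN = √(2 I_D / k_n) = √(2 × 0.551 / 0.98) = 1.06 V.
V_GS = 0.867 + 1.06 = 1.93 V.

V_GS = 1.93 V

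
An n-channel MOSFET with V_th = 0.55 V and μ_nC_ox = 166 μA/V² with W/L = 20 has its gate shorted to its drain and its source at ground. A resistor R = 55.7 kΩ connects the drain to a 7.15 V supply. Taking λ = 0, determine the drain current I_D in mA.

I_D = 0.114 mA

With gate tied to drain, V_GS = V_DS ≥ V_GS − V_th, so the device is in saturation.
k_n = μ_nC_ox · (W/L) = 3.32 mA/V².
KCL at the drain: ½ k_n (V_GS − V_th)² = (V_DD − V_GS)/R.
Let x = V_GS − 0.55. Then 92.5 x² + x − 6.6 = 0, giving x = 0.262 V (positive root), so V_GS = 0.812 V.
I_D = (V_DD − V_GS)/R = (7.15 − 0.812) / 55.7 = 0.114 mA.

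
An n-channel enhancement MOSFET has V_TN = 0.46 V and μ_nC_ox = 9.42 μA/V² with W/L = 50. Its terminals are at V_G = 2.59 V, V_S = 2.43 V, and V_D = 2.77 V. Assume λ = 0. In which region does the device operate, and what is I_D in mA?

Cutoff; I_D = 0 mA

V_GS = V_G − V_S = 2.59 − 2.43 = 0.16 V; V_DS = V_D − V_S = 2.77 − 2.43 = 0.34 V.
V_GS = 0.16 V < V_TN = 0.46 V, so the transistor is in cutoff.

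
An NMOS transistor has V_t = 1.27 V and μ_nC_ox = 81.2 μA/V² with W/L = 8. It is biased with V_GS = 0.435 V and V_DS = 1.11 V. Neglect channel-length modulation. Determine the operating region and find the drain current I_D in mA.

V_GS = 0.435 V < V_t = 1.27 V, so the transistor is in cutoff.

Cutoff; I_D = 0 mA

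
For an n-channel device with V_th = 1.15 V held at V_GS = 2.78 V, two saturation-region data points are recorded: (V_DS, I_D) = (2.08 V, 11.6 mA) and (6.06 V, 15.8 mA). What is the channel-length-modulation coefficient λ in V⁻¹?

With V_GS fixed, I_D ∝ (1 + λ V_DS) in saturation, so I_D2/I_D1 = (1 + λ V_DS2)/(1 + λ V_DS1).
15.8/11.6 = 1.362 = (1 + 6.06 λ)/(1 + 2.08 λ).
Solving: λ (I_D1 V_DS2 − I_D2 V_DS1) = I_D2 − I_D1, so λ = (15.8 − 11.6) / (11.6 × 6.06 − 15.8 × 2.08) = 4.2 / 37.4 = 0.112 V⁻¹.

λ = 0.112 V⁻¹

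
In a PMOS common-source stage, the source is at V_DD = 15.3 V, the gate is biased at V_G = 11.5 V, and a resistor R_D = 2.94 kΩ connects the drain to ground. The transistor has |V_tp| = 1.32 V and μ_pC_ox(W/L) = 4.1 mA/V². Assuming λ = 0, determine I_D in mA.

I_D = 5.02 mA

V_SG = V_DD − V_G = 15.3 − 11.5 = 3.8 V, so V_ov = 3.8 − 1.32 = 2.48 V.
Assume saturation: I_D = ½ k_p V_ov² = 0.5 × 4.1 × 2.48² = 12.6 mA, giving V_SD = V_DD − I_D R_D = 15.3 − 12.6 × 2.94 = -21.8 V.
But -21.8 V < V_ov = 2.48 V, so the device is actually in triode.
In triode I_D = k_p[V_ov V_SD − ½ V_SD²] and I_D = (V_DD − V_SD)/R_D. Equating: 6.03 V_SD² − 30.89 V_SD + 15.3 = 0, giving V_SD = 0.555 V (the root below V_ov).
I_D = (15.3 − 0.555) / 2.94 = 5.02 mA.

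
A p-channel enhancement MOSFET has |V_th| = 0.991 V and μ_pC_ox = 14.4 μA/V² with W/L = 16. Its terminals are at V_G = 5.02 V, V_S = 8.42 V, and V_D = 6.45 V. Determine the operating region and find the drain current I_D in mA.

V_SG = V_S − V_G = 8.42 − 5.02 = 3.4 V; V_SD = V_S − V_D = 8.42 − 6.45 = 1.97 V.
k_p = μ_pC_ox · (W/L) = 0.2304 mA/V².
V_ov = V_SG − |V_th| = 3.4 − 0.991 = 2.41 V.
Since V_SD = 1.97 V < V_ov = 2.41 V, the device is in the triode region.
I_D = k_p [V_ov · V_SD − ½ V_SD²] = 0.2304 × [2.41 × 1.97 − 0.5 × 1.97²] = 0.646 mA.

Triode; I_D = 0.646 mA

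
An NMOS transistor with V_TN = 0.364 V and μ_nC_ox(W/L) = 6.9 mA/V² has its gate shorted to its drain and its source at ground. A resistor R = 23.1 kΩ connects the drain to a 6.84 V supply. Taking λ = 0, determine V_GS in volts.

V_GS = 0.643 V

With gate tied to drain, V_GS = V_DS ≥ V_GS − V_TN, so the device is in saturation.
KCL at the drain: ½ k_n (V_GS − V_TN)² = (V_DD − V_GS)/R.
Let x = V_GS − 0.364. Then 79.7 x² + x − 6.476 = 0, giving x = 0.279 V (positive root), so V_GS = 0.643 V.
I_D = (V_DD − V_GS)/R = (6.84 − 0.643) / 23.1 = 0.268 mA.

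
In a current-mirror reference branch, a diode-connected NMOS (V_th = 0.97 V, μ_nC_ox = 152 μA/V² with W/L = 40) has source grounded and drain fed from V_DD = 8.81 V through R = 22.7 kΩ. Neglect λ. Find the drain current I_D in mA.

With gate tied to drain, V_GS = V_DS ≥ V_GS − V_th, so the device is in saturation.
k_n = μ_nC_ox · (W/L) = 6.08 mA/V².
KCL at the drain: ½ k_n (V_GS − V_th)² = (V_DD − V_GS)/R.
Let x = V_GS − 0.97. Then 69 x² + x − 7.84 = 0, giving x = 0.33 V (positive root), so V_GS = 1.3 V.
I_D = (V_DD − V_GS)/R = (8.81 − 1.3) / 22.7 = 0.331 mA.

I_D = 0.331 mA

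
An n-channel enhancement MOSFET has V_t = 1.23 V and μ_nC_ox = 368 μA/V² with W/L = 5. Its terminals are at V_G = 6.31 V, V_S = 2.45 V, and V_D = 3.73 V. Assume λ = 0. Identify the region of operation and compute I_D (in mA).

V_GS = V_G − V_S = 6.31 − 2.45 = 3.86 V; V_DS = V_D − V_S = 3.73 − 2.45 = 1.28 V.
k_n = μ_nC_ox · (W/L) = 1.84 mA/V².
V_ov = V_GS − V_t = 3.86 − 1.23 = 2.63 V.
Since V_DS = 1.28 V < V_ov = 2.63 V, the device is in the triode region.
I_D = k_n [V_ov · V_DS − ½ V_DS²] = 1.84 × [2.63 × 1.28 − 0.5 × 1.28²] = 4.69 mA.

Triode; I_D = 4.69 mA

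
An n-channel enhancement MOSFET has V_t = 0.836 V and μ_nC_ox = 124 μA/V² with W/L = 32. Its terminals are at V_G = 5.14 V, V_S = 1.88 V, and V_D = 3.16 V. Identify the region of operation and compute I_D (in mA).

V_GS = V_G − V_S = 5.14 − 1.88 = 3.26 V; V_DS = V_D − V_S = 3.16 − 1.88 = 1.28 V.
k_n = μ_nC_ox · (W/L) = 3.968 mA/V².
V_ov = V_GS − V_t = 3.26 − 0.836 = 2.42 V.
Since V_DS = 1.28 V < V_ov = 2.42 V, the device is in the triode region.
I_D = k_n [V_ov · V_DS − ½ V_DS²] = 3.968 × [2.42 × 1.28 − 0.5 × 1.28²] = 9.06 mA.

Triode; I_D = 9.06 mA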